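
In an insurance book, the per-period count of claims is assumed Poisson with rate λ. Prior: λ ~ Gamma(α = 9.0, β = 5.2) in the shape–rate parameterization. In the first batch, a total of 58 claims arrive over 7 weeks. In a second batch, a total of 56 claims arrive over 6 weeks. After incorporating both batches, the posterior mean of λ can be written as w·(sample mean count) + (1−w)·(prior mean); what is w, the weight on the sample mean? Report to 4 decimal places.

0.7143

With a Gamma(shape α, rate β) prior, the Poisson likelihood is conjugate: the posterior is Gamma(α + ΣXᵢ, β + n).
Total number of weeks: n = 7 + 6 = 13.
Posterior mean = (α₀+S)/(β₀+n) = [n/(β₀+n)]·(S/n) + [β₀/(β₀+n)]·(α₀/β₀), so only n and β₀ enter the weight.
Weight on data w = n/(β₀+n) = 13/(5.2+13) = 13/18.2 = 0.7143.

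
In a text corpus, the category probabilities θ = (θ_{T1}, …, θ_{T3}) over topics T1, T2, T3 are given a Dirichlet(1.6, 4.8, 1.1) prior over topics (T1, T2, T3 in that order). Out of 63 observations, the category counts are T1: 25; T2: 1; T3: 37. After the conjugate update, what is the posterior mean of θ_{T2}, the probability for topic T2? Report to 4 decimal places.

0.0823

The Dirichlet prior is conjugate to the Multinomial likelihood: each posterior αⱼ = prior αⱼ + observed count nⱼ.
Posterior concentration: (26.6, 5.8, 38.1), total = 70.5.
E[θ_{T2}|data] = α_{T2}/Σα = 5.8/70.5 = 0.0823.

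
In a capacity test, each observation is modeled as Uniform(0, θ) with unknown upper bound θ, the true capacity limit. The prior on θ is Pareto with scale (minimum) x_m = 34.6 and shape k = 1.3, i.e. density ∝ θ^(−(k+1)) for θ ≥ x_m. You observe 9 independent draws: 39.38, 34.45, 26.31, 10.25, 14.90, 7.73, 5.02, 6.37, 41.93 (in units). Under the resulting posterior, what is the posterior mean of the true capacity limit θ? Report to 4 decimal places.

A Pareto(scale x_m, shape k) prior on the upper bound θ of Uniform(0, θ) is conjugate: posterior is Pareto(max(x_m, max xᵢ), k + n).
Sample maximum = 41.93; prior scale x_m = 34.6 → posterior scale = max = 41.93.
Posterior shape = 1.3 + 9 = 10.3.
E[θ|data] = k·x_m/(k−1) = 10.3·41.93/9.3 = 46.4386.

46.4386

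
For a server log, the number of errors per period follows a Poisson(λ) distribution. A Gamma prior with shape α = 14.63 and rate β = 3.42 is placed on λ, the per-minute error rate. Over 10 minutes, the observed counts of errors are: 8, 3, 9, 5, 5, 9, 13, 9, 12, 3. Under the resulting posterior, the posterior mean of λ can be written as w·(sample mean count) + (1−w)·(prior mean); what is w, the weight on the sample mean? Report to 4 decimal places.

With a Gamma(shape α, rate β) prior, the Poisson likelihood is conjugate: the posterior is Gamma(α + ΣXᵢ, β + n).
Posterior mean = (α₀+S)/(β₀+n) = [n/(β₀+n)]·(S/n) + [β₀/(β₀+n)]·(α₀/β₀), so only n and β₀ enter the weight.
Weight on data w = n/(β₀+n) = 10/(3.42+10) = 10/13.42 = 0.7452.

0.7452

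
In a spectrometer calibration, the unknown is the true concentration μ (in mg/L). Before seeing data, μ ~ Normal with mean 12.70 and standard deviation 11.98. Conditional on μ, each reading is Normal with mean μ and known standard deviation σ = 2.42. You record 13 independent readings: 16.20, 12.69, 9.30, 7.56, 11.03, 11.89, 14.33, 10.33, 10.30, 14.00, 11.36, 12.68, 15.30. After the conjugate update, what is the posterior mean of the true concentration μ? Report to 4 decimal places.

12.0766

For Normal data with known variance σ², a Normal(μ₀, σ₀²) prior on μ is conjugate. Posterior precision = 1/σ₀² + n/σ²; posterior mean is the precision-weighted average of μ₀ and x̄.
Σxᵢ = 16.20 + 12.69 + 9.30 + 7.56 + 11.03 + 11.89 + 14.33 + 10.33 + 10.30 + 14.00 + 11.36 + 12.68 + 15.30 = 156.97, so n·x̄ = 156.97.
σ₀² = 11.98² = 143.5204, σ² = 2.42² = 5.8564; σ² + n·σ₀² = 5.8564 + 13·143.5204 = 1871.6216.
Posterior mean = (μ₀/σ₀² + n·x̄/σ²)/(1/σ₀² + n/σ²) = (σ²·μ₀ + σ₀²·n·x̄)/(σ² + n·σ₀²) = (5.8564·12.70 + 143.5204·156.97)/1871.6216 = 22602.773468/1871.6216 = 12.0766.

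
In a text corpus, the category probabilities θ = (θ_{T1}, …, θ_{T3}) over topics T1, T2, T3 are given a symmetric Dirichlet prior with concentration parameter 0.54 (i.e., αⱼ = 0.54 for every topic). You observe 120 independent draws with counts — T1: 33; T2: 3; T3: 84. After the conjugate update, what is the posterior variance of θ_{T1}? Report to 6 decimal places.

0.001629

The Dirichlet prior is conjugate to the Multinomial likelihood: each posterior αⱼ = prior αⱼ + observed count nⱼ.
Posterior concentration: (33.54, 3.54, 84.54), total = 121.62.
Var[θ_j] = α_j(Σα−α_j)/((Σα)²(Σα+1)) = 33.54·88.08/(121.62²·122.62) = 0.001629.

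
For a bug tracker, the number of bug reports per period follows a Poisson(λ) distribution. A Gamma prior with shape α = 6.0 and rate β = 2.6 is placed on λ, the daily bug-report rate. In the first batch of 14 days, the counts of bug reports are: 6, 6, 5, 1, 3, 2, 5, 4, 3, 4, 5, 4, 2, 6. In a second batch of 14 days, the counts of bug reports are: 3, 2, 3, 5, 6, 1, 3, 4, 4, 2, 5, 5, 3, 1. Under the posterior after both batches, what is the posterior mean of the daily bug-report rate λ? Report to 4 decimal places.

With a Gamma(shape α, rate β) prior, the Poisson likelihood is conjugate: the posterior is Gamma(α + ΣXᵢ, β + n).
Batch 1: sum of counts S = 56 over n = 14 days.
After batch 1: Gamma(α+S, β+n) = Gamma(6.0+56, 2.6+14) = Gamma(62.0, 16.6).
Batch 2: sum of counts S = 47 over n = 14 days.
After batch 2: Gamma(α+S, β+n) = Gamma(62.0+47, 16.6+14) = Gamma(109.0, 30.6).
Posterior mean = α/β = 109.0/30.6 = 3.5621.

3.5621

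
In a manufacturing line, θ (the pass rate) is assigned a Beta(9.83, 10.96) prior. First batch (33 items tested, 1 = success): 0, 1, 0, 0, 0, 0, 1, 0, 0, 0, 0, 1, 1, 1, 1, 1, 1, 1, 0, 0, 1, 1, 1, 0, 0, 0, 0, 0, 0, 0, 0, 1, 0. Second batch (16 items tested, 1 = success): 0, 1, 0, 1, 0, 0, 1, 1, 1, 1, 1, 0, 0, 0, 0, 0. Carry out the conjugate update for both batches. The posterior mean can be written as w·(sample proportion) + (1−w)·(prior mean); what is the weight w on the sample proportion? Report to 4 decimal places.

The Beta prior is conjugate to a Binomial/Bernoulli likelihood; the update adds successes to α and failures to β.
Total number of items tested: n = 33 + 16 = 49.
Posterior mean = (α₀+k)/(α₀+β₀+n) = [n/(α₀+β₀+n)]·(k/n) + [(α₀+β₀)/(α₀+β₀+n)]·α₀/(α₀+β₀), so only n and the prior enter the weight.
The weight on the data is w = n/(α₀+β₀+n) = 49/(9.83+10.96+49) = 49/69.79 = 0.7021.

0.7021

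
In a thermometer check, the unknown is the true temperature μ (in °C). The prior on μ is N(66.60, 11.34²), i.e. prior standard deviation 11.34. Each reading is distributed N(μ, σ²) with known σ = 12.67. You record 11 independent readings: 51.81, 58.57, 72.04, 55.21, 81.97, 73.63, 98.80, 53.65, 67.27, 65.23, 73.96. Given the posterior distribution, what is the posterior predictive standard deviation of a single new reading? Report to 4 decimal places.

13.1771

For Normal data with known variance σ², a Normal(μ₀, σ₀²) prior on μ is conjugate. Posterior precision = 1/σ₀² + n/σ²; posterior mean is the precision-weighted average of μ₀ and x̄.
σ₀² = 11.34² = 128.5956, σ² = 12.67² = 160.5289; σ² + n·σ₀² = 160.5289 + 11·128.5956 = 1575.0805.
Posterior precision = 1/σ₀² + n/σ² = 1/128.5956 + 11/160.5289 = (σ² + n·σ₀²)/(σ₀²σ²) = 1575.0805/(128.5956·160.5289); posterior variance σₙ² = σ₀²σ²/(σ² + n·σ₀²) = 128.5956·160.5289/1575.0805 = 13.106194.
Predictive variance for one new observation = σₙ² + σ² = 128.5956·160.5289/1575.0805 + 160.5289 = σ²·(σ₀² + 1575.0805)/1575.0805 = 160.5289·1703.6761/1575.0805 = 173.635094; SD = √(160.5289·1703.6761/1575.0805) = 13.1771.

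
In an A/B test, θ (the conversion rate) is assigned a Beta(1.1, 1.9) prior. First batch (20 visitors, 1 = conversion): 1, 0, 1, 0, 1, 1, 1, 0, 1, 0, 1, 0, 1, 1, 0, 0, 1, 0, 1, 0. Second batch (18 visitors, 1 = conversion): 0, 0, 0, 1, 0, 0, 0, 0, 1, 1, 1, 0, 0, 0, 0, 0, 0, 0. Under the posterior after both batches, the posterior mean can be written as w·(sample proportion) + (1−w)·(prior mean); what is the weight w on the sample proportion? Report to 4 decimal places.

0.9268

The Beta prior is conjugate to a Binomial/Bernoulli likelihood; the update adds successes to α and failures to β.
Total number of visitors: n = 20 + 18 = 38.
Posterior mean = (α₀+k)/(α₀+β₀+n) = [n/(α₀+β₀+n)]·(k/n) + [(α₀+β₀)/(α₀+β₀+n)]·α₀/(α₀+β₀), so only n and the prior enter the weight.
The weight on the data is w = n/(α₀+β₀+n) = 38/(1.1+1.9+38) = 38/41.0 = 0.9268.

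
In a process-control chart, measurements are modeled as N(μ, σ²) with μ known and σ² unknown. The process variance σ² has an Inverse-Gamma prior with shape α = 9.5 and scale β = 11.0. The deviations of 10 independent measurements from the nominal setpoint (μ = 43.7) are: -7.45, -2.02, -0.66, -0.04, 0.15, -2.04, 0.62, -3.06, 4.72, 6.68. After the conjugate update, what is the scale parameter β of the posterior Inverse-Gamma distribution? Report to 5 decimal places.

With known mean μ and an Inverse-Gamma(α, β) prior on σ², the Normal likelihood is conjugate: posterior is Inv-Gamma(α + n/2, β + Σ(xᵢ−μ)²/2).
Σ(xᵢ−μ)² = (-7.45)² + (-2.02)² + (-0.66)² + (-0.04)² + (0.15)² + (-2.04)² + (0.62)² + (-3.06)² + (4.72)² + (6.68)² = 140.8530.
Posterior: Inv-Gamma(9.5 + 10/2, 11.0 + 140.8530/2) = Inv-Gamma(14.50, 81.42650).
Posterior β = 81.42650.

81.42650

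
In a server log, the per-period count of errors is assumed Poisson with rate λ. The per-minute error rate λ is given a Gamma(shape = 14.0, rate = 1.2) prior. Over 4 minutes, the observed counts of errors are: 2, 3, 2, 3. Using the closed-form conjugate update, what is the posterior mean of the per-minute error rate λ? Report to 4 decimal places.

4.6154

With a Gamma(shape α, rate β) prior, the Poisson likelihood is conjugate: the posterior is Gamma(α + ΣXᵢ, β + n).
Sum of counts S = 10 over n = 4 minutes.
Posterior: Gamma(α+S, β+n) = Gamma(14.0+10, 1.2+4) = Gamma(24.0, 5.2).
Posterior mean = α/β = 24.0/5.2 = 4.6154.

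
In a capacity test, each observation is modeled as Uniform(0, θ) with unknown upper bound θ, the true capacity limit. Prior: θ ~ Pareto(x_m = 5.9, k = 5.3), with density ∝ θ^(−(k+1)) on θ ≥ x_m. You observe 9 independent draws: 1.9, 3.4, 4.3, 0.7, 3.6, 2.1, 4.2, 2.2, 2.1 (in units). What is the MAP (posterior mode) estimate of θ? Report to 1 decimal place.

5.9

A Pareto(scale x_m, shape k) prior on the upper bound θ of Uniform(0, θ) is conjugate: posterior is Pareto(max(x_m, max xᵢ), k + n).
Sample maximum = 4.3; prior scale x_m = 5.9 → posterior scale = max = 5.9.
Posterior shape = 5.3 + 9 = 14.3.
The Pareto density is decreasing on [x_m, ∞), so the mode is x_m = 5.9.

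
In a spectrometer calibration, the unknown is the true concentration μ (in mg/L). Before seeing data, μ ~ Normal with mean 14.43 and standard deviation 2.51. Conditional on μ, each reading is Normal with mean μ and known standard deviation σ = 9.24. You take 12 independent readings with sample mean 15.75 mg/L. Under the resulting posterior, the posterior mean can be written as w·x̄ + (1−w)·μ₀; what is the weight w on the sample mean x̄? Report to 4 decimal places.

For Normal data with known variance σ², a Normal(μ₀, σ₀²) prior on μ is conjugate. Posterior precision = 1/σ₀² + n/σ²; posterior mean is the precision-weighted average of μ₀ and x̄.
σ₀² = 2.51² = 6.3001, σ² = 9.24² = 85.3776. Prior precision 1/σ₀² = 1/6.3001; data precision n/σ² = 12/85.3776.
w = (n/σ²)/(1/σ₀² + n/σ²) = n·σ₀²/(σ² + n·σ₀²) = 12·6.3001/(85.3776 + 12·6.3001) = 75.6012/160.9788 = 0.4696.

0.4696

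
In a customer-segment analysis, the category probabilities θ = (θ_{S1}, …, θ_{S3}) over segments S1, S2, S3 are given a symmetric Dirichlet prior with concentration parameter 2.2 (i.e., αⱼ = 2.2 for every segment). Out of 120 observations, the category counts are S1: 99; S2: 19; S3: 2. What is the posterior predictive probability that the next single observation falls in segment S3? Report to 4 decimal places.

The Dirichlet prior is conjugate to the Multinomial likelihood: each posterior αⱼ = prior αⱼ + observed count nⱼ.
Posterior concentration: (101.2, 21.2, 4.2), total = 126.6.
P(next = S3 | data) = α_{S3}/Σα = 0.0332.

0.0332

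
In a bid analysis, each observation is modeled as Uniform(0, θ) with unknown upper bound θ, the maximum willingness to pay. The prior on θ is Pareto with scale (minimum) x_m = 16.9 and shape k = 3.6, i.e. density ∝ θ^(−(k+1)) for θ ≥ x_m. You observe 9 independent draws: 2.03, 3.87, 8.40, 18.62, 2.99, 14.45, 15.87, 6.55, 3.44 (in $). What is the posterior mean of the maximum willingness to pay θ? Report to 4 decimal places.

20.2252

A Pareto(scale x_m, shape k) prior on the upper bound θ of Uniform(0, θ) is conjugate: posterior is Pareto(max(x_m, max xᵢ), k + n).
Sample maximum = 18.62; prior scale x_m = 16.9 → posterior scale = max = 18.62.
Posterior shape = 3.6 + 9 = 12.6.
E[θ|data] = k·x_m/(k−1) = 12.6·18.62/11.6 = 20.2252.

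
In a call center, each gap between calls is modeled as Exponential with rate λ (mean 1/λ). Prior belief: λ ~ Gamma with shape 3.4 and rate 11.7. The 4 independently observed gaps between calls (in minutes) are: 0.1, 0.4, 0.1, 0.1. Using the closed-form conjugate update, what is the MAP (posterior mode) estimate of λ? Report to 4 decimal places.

0.5161

With a Gamma(shape α, rate β) prior on the exponential rate λ, the posterior after n observations with total T = Σxᵢ is Gamma(α+n, β+T).
Sum of observations T = 0.7 minutes; n = 4.
Posterior: Gamma(3.4+4, 11.7+0.7) = Gamma(7.4, 12.4).
Mode = (α−1)/β = 0.5161.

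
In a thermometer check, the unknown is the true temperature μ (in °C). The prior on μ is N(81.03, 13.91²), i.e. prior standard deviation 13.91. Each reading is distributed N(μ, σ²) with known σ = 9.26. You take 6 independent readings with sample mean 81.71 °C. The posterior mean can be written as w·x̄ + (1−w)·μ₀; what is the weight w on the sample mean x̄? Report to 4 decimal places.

0.9312

For Normal data with known variance σ², a Normal(μ₀, σ₀²) prior on μ is conjugate. Posterior precision = 1/σ₀² + n/σ²; posterior mean is the precision-weighted average of μ₀ and x̄.
σ₀² = 13.91² = 193.4881, σ² = 9.26² = 85.7476. Prior precision 1/σ₀² = 1/193.4881; data precision n/σ² = 6/85.7476.
w = (n/σ²)/(1/σ₀² + n/σ²) = n·σ₀²/(σ² + n·σ₀²) = 6·193.4881/(85.7476 + 6·193.4881) = 1160.9286/1246.6762 = 0.9312.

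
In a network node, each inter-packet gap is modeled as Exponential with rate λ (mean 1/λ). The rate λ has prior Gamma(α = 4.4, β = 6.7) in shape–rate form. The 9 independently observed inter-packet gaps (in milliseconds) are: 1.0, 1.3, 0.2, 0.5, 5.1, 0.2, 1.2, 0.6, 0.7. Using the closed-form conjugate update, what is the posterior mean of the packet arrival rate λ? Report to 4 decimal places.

With a Gamma(shape α, rate β) prior on the exponential rate λ, the posterior after n observations with total T = Σxᵢ is Gamma(α+n, β+T).
Sum of observations T = 10.8 milliseconds; n = 9.
Posterior: Gamma(4.4+9, 6.7+10.8) = Gamma(13.4, 17.5).
Posterior mean of λ = α/β = 13.4/17.5 = 0.7657.

0.7657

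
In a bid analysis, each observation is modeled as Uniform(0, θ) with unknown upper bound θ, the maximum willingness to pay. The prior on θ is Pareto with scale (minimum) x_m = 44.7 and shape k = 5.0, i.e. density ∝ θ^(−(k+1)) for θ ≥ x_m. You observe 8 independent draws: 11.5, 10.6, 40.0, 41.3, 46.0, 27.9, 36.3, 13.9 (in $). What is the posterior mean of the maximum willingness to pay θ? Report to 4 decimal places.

A Pareto(scale x_m, shape k) prior on the upper bound θ of Uniform(0, θ) is conjugate: posterior is Pareto(max(x_m, max xᵢ), k + n).
Sample maximum = 46.0; prior scale x_m = 44.7 → posterior scale = max = 46.0.
Posterior shape = 5.0 + 8 = 13.0.
E[θ|data] = k·x_m/(k−1) = 13.0·46.0/12.0 = 49.8333.

49.8333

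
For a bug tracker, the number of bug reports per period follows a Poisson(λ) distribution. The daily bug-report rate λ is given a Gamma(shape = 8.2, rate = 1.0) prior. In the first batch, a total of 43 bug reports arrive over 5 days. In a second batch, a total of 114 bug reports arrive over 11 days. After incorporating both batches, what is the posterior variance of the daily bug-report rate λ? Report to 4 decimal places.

0.5716

With a Gamma(shape α, rate β) prior, the Poisson likelihood is conjugate: the posterior is Gamma(α + ΣXᵢ, β + n).
After batch 1: Gamma(α+S, β+n) = Gamma(8.2+43, 1.0+5) = Gamma(51.2, 6.0).
After batch 2: Gamma(α+S, β+n) = Gamma(51.2+114, 6.0+11) = Gamma(165.2, 17.0).
Var = α/β² = 165.2/17.0² = 0.5716.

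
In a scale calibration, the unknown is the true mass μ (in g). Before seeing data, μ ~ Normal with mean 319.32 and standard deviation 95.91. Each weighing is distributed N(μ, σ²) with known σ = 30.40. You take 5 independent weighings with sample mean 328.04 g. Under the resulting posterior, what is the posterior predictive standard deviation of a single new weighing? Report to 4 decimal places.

33.2468

For Normal data with known variance σ², a Normal(μ₀, σ₀²) prior on μ is conjugate. Posterior precision = 1/σ₀² + n/σ²; posterior mean is the precision-weighted average of μ₀ and x̄.
σ₀² = 95.91² = 9198.7281, σ² = 30.40² = 924.16; σ² + n·σ₀² = 924.16 + 5·9198.7281 = 46917.8005.
Posterior precision = 1/σ₀² + n/σ² = 1/9198.7281 + 5/924.16 = (σ² + n·σ₀²)/(σ₀²σ²) = 46917.8005/(9198.7281·924.16); posterior variance σₙ² = σ₀²σ²/(σ² + n·σ₀²) = 9198.7281·924.16/46917.8005 = 181.191285.
Predictive variance for one new observation = σₙ² + σ² = 9198.7281·924.16/46917.8005 + 924.16 = σ²·(σ₀² + 46917.8005)/46917.8005 = 924.16·56116.5286/46917.8005 = 1105.351285; SD = √(924.16·56116.5286/46917.8005) = 33.2468.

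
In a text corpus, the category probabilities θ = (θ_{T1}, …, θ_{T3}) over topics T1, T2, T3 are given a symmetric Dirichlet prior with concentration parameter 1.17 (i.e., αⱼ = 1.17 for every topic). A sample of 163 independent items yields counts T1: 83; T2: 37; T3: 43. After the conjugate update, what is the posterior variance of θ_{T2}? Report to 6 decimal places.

The Dirichlet prior is conjugate to the Multinomial likelihood: each posterior αⱼ = prior αⱼ + observed count nⱼ.
Posterior concentration: (84.17, 38.17, 44.17), total = 166.51.
Var[θ_j] = α_j(Σα−α_j)/((Σα)²(Σα+1)) = 38.17·128.34/(166.51²·167.51) = 0.001055.

0.001055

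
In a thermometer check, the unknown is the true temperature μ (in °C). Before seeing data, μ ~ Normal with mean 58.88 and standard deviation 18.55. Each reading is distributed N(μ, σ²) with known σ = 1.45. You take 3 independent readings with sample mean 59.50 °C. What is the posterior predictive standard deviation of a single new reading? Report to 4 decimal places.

1.6739

For Normal data with known variance σ², a Normal(μ₀, σ₀²) prior on μ is conjugate. Posterior precision = 1/σ₀² + n/σ²; posterior mean is the precision-weighted average of μ₀ and x̄.
σ₀² = 18.55² = 344.1025, σ² = 1.45² = 2.1025; σ² + n·σ₀² = 2.1025 + 3·344.1025 = 1034.41.
Posterior precision = 1/σ₀² + n/σ² = 1/344.1025 + 3/2.1025 = (σ² + n·σ₀²)/(σ₀²σ²) = 1034.41/(344.1025·2.1025); posterior variance σₙ² = σ₀²σ²/(σ² + n·σ₀²) = 344.1025·2.1025/1034.41 = 0.699409.
Predictive variance for one new observation = σₙ² + σ² = 344.1025·2.1025/1034.41 + 2.1025 = σ²·(σ₀² + 1034.41)/1034.41 = 2.1025·1378.5125/1034.41 = 2.801909; SD = √(2.1025·1378.5125/1034.41) = 1.6739.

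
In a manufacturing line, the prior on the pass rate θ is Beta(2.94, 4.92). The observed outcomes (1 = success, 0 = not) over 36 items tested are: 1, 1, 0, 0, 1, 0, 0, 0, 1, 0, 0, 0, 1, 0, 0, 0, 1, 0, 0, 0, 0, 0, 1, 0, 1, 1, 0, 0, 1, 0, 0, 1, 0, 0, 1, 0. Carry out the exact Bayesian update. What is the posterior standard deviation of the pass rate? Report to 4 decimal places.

0.0708

The Beta prior is conjugate to a Binomial/Bernoulli likelihood; the update adds successes to α and failures to β.
Posterior: Beta(α+k, β+n−k) = Beta(2.94+12, 4.92+24) = Beta(14.94, 28.92).
Var = αβ/((α+β)²(α+β+1)) = 14.94·28.92/(43.86²·44.86) = 0.00500671; SD = √0.00500671 = 0.0708.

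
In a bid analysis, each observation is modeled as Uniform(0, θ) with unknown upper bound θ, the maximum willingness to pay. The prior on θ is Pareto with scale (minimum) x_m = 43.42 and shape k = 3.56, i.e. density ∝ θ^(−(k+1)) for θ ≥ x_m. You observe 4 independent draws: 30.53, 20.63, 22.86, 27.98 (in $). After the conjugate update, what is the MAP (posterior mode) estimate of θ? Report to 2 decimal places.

43.42

A Pareto(scale x_m, shape k) prior on the upper bound θ of Uniform(0, θ) is conjugate: posterior is Pareto(max(x_m, max xᵢ), k + n).
Sample maximum = 30.53; prior scale x_m = 43.42 → posterior scale = max = 43.42.
Posterior shape = 3.56 + 4 = 7.56.
The Pareto density is decreasing on [x_m, ∞), so the mode is x_m = 43.42.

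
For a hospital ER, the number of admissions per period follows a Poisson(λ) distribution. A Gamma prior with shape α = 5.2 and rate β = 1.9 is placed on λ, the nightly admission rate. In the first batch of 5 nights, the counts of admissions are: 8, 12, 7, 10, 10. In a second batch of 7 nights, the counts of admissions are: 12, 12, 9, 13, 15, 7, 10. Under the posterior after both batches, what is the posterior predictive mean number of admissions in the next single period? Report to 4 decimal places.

9.3669

With a Gamma(shape α, rate β) prior, the Poisson likelihood is conjugate: the posterior is Gamma(α + ΣXᵢ, β + n).
Batch 1: sum of counts S = 47 over n = 5 nights.
After batch 1: Gamma(α+S, β+n) = Gamma(5.2+47, 1.9+5) = Gamma(52.2, 6.9).
Batch 2: sum of counts S = 78 over n = 7 nights.
After batch 2: Gamma(α+S, β+n) = Gamma(52.2+78, 6.9+7) = Gamma(130.2, 13.9).
The predictive distribution for one future period is NegBinom with mean α/β = 9.3669.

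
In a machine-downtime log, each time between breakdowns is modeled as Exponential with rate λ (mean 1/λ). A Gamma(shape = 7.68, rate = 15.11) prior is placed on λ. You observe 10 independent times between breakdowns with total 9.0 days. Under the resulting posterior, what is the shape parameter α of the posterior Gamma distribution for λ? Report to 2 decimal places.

17.68

With a Gamma(shape α, rate β) prior on the exponential rate λ, the posterior after n observations with total T = Σxᵢ is Gamma(α+n, β+T).
Posterior: Gamma(7.68+10, 15.11+9.0) = Gamma(17.68, 24.11).
Posterior α = 17.68.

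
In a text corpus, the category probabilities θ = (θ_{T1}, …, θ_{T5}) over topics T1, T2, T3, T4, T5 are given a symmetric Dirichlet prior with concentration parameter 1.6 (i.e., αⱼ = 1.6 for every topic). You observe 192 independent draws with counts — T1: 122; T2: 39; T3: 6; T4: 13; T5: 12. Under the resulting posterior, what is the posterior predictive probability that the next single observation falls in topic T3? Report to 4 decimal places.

0.0380

The Dirichlet prior is conjugate to the Multinomial likelihood: each posterior αⱼ = prior αⱼ + observed count nⱼ.
Posterior concentration: (123.6, 40.6, 7.6, 14.6, 13.6), total = 200.0.
P(next = T3 | data) = α_{T3}/Σα = 0.0380.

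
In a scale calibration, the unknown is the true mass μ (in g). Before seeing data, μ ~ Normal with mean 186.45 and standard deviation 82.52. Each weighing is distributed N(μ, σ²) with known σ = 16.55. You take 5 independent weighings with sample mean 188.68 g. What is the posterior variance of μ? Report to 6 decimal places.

For Normal data with known variance σ², a Normal(μ₀, σ₀²) prior on μ is conjugate. Posterior precision = 1/σ₀² + n/σ²; posterior mean is the precision-weighted average of μ₀ and x̄.
σ₀² = 82.52² = 6809.5504, σ² = 16.55² = 273.9025; σ² + n·σ₀² = 273.9025 + 5·6809.5504 = 34321.6545.
Posterior precision = 1/σ₀² + n/σ² = 1/6809.5504 + 5/273.9025 = (σ² + n·σ₀²)/(σ₀²σ²) = 34321.6545/(6809.5504·273.9025); posterior variance σₙ² = σ₀²σ²/(σ² + n·σ₀²) = 6809.5504·273.9025/34321.6545 = 54.343327.

54.343327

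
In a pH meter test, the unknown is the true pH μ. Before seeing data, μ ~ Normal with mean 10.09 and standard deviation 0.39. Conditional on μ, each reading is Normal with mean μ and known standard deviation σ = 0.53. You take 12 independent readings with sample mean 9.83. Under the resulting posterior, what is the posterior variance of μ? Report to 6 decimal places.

0.020286

For Normal data with known variance σ², a Normal(μ₀, σ₀²) prior on μ is conjugate. Posterior precision = 1/σ₀² + n/σ²; posterior mean is the precision-weighted average of μ₀ and x̄.
σ₀² = 0.39² = 0.1521, σ² = 0.53² = 0.2809; σ² + n·σ₀² = 0.2809 + 12·0.1521 = 2.1061.
Posterior precision = 1/σ₀² + n/σ² = 1/0.1521 + 12/0.2809 = (σ² + n·σ₀²)/(σ₀²σ²) = 2.1061/(0.1521·0.2809); posterior variance σₙ² = σ₀²σ²/(σ² + n·σ₀²) = 0.1521·0.2809/2.1061 = 0.020286.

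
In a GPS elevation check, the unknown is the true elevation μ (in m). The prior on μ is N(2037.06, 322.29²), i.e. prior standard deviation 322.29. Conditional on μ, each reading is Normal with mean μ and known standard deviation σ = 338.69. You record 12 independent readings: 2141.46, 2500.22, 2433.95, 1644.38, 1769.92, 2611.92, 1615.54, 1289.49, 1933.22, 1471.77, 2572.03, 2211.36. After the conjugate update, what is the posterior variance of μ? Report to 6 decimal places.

For Normal data with known variance σ², a Normal(μ₀, σ₀²) prior on μ is conjugate. Posterior precision = 1/σ₀² + n/σ²; posterior mean is the precision-weighted average of μ₀ and x̄.
σ₀² = 322.29² = 103870.8441, σ² = 338.69² = 114710.9161; σ² + n·σ₀² = 114710.9161 + 12·103870.8441 = 1361161.0453.
Posterior precision = 1/σ₀² + n/σ² = 1/103870.8441 + 12/114710.9161 = (σ² + n·σ₀²)/(σ₀²σ²) = 1361161.0453/(103870.8441·114710.9161); posterior variance σₙ² = σ₀²σ²/(σ² + n·σ₀²) = 103870.8441·114710.9161/1361161.0453 = 8753.644342.

8753.644342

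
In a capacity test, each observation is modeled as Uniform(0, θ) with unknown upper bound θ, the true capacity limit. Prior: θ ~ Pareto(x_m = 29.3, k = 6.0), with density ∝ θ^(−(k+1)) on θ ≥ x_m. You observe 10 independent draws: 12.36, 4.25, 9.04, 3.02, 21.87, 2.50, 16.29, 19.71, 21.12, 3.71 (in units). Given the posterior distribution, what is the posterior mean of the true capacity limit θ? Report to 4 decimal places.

31.2533

A Pareto(scale x_m, shape k) prior on the upper bound θ of Uniform(0, θ) is conjugate: posterior is Pareto(max(x_m, max xᵢ), k + n).
Sample maximum = 21.87; prior scale x_m = 29.3 → posterior scale = max = 29.30.
Posterior shape = 6.0 + 10 = 16.0.
E[θ|data] = k·x_m/(k−1) = 16.0·29.30/15.0 = 31.2533.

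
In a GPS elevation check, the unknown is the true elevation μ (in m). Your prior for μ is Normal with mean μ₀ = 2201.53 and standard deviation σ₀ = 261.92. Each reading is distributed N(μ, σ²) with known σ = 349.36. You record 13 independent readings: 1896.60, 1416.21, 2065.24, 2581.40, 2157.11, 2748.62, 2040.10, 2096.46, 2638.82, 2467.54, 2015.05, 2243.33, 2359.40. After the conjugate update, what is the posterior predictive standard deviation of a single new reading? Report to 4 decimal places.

360.9859

For Normal data with known variance σ², a Normal(μ₀, σ₀²) prior on μ is conjugate. Posterior precision = 1/σ₀² + n/σ²; posterior mean is the precision-weighted average of μ₀ and x̄.
σ₀² = 261.92² = 68602.0864, σ² = 349.36² = 122052.4096; σ² + n·σ₀² = 122052.4096 + 13·68602.0864 = 1013879.5328.
Posterior precision = 1/σ₀² + n/σ² = 1/68602.0864 + 13/122052.4096 = (σ² + n·σ₀²)/(σ₀²σ²) = 1013879.5328/(68602.0864·122052.4096); posterior variance σₙ² = σ₀²σ²/(σ² + n·σ₀²) = 68602.0864·122052.4096/1013879.5328 = 8258.426842.
Predictive variance for one new observation = σₙ² + σ² = 68602.0864·122052.4096/1013879.5328 + 122052.4096 = σ²·(σ₀² + 1013879.5328)/1013879.5328 = 122052.4096·1082481.6192/1013879.5328 = 130310.836442; SD = √(122052.4096·1082481.6192/1013879.5328) = 360.9859.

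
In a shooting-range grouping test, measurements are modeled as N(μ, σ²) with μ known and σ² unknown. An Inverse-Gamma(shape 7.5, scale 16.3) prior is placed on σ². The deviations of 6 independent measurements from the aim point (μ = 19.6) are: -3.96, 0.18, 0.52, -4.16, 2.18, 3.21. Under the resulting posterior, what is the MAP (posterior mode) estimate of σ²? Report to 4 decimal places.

3.5194

With known mean μ and an Inverse-Gamma(α, β) prior on σ², the Normal likelihood is conjugate: posterior is Inv-Gamma(α + n/2, β + Σ(xᵢ−μ)²/2).
Σ(xᵢ−μ)² = (-3.96)² + (0.18)² + (0.52)² + (-4.16)² + (2.18)² + (3.21)² = 48.3465.
Posterior: Inv-Gamma(7.5 + 6/2, 16.3 + 48.3465/2) = Inv-Gamma(10.50, 40.47325).
Mode = β/(α+1) = 40.47325/11.50 = 3.5194.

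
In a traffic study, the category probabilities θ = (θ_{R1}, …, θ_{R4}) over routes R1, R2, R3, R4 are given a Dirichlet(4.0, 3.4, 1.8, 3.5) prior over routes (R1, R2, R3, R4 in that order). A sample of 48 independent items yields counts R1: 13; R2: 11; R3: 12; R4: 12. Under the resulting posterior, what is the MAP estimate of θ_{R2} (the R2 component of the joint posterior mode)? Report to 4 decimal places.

0.2363

The Dirichlet prior is conjugate to the Multinomial likelihood: each posterior αⱼ = prior αⱼ + observed count nⱼ.
Posterior concentration: (17.0, 14.4, 13.8, 15.5), total = 60.7.
Joint mode component: (α_{R2}−1)/(Σα−K) = 13.4/56.7 = 0.2363.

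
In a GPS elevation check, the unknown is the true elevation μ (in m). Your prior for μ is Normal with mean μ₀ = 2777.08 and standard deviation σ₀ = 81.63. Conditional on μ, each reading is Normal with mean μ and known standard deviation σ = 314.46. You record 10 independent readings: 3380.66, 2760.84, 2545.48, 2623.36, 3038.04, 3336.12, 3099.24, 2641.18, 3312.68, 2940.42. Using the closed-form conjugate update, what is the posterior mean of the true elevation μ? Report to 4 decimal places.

2853.8605

For Normal data with known variance σ², a Normal(μ₀, σ₀²) prior on μ is conjugate. Posterior precision = 1/σ₀² + n/σ²; posterior mean is the precision-weighted average of μ₀ and x̄.
Σxᵢ = 3380.66 + 2760.84 + 2545.48 + 2623.36 + 3038.04 + 3336.12 + 3099.24 + 2641.18 + 3312.68 + 2940.42 = 29678.02, so n·x̄ = 29678.02.
σ₀² = 81.63² = 6663.4569, σ² = 314.46² = 98885.0916; σ² + n·σ₀² = 98885.0916 + 10·6663.4569 = 165519.6606.
Posterior mean = (μ₀/σ₀² + n·x̄/σ²)/(1/σ₀² + n/σ²) = (σ²·μ₀ + σ₀²·n·x̄)/(σ² + n·σ₀²) = (98885.0916·2777.08 + 6663.4569·29678.02)/165519.6606 = 472370017.327866/165519.6606 = 2853.8605.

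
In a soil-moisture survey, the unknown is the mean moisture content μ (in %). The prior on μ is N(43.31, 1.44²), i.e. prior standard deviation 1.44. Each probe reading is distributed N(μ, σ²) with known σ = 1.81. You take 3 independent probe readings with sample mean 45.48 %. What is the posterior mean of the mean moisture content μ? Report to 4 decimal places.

44.7314

For Normal data with known variance σ², a Normal(μ₀, σ₀²) prior on μ is conjugate. Posterior precision = 1/σ₀² + n/σ²; posterior mean is the precision-weighted average of μ₀ and x̄.
n·x̄ = 3·45.48 = 136.44.
σ₀² = 1.44² = 2.0736, σ² = 1.81² = 3.2761; σ² + n·σ₀² = 3.2761 + 3·2.0736 = 9.4969.
Posterior mean = (μ₀/σ₀² + n·x̄/σ²)/(1/σ₀² + n/σ²) = (σ²·μ₀ + σ₀²·n·x̄)/(σ² + n·σ₀²) = (3.2761·43.31 + 2.0736·136.44)/9.4969 = 424.809875/9.4969 = 44.7314.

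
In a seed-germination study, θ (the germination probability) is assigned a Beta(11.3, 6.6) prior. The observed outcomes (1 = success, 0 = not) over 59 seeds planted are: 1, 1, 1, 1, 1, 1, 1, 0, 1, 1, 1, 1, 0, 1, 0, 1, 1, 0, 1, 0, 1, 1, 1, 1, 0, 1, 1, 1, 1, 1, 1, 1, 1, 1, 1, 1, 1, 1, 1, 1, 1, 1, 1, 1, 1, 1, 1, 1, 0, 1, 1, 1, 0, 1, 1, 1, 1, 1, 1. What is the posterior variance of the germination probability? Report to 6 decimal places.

The Beta prior is conjugate to a Binomial/Bernoulli likelihood; the update adds successes to α and failures to β.
Posterior: Beta(α+k, β+n−k) = Beta(11.3+51, 6.6+8) = Beta(62.3, 14.6).
Var = αβ/((α+β)²(α+β+1)) = 62.3·14.6/(76.9²·77.9) = 0.001974.

0.001974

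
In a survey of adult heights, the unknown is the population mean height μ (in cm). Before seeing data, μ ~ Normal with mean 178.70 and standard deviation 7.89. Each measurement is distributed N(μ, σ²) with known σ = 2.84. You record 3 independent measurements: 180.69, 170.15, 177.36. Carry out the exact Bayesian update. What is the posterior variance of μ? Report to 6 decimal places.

2.577228

For Normal data with known variance σ², a Normal(μ₀, σ₀²) prior on μ is conjugate. Posterior precision = 1/σ₀² + n/σ²; posterior mean is the precision-weighted average of μ₀ and x̄.
σ₀² = 7.89² = 62.2521, σ² = 2.84² = 8.0656; σ² + n·σ₀² = 8.0656 + 3·62.2521 = 194.8219.
Posterior precision = 1/σ₀² + n/σ² = 1/62.2521 + 3/8.0656 = (σ² + n·σ₀²)/(σ₀²σ²) = 194.8219/(62.2521·8.0656); posterior variance σₙ² = σ₀²σ²/(σ² + n·σ₀²) = 62.2521·8.0656/194.8219 = 2.577228.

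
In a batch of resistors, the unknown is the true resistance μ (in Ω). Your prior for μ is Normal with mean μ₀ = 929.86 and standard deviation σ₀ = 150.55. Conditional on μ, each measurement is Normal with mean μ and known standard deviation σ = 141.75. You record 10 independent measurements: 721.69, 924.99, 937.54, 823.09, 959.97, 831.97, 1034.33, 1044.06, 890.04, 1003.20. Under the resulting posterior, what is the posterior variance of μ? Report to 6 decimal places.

For Normal data with known variance σ², a Normal(μ₀, σ₀²) prior on μ is conjugate. Posterior precision = 1/σ₀² + n/σ²; posterior mean is the precision-weighted average of μ₀ and x̄.
σ₀² = 150.55² = 22665.3025, σ² = 141.75² = 20093.0625; σ² + n·σ₀² = 20093.0625 + 10·22665.3025 = 246746.0875.
Posterior precision = 1/σ₀² + n/σ² = 1/22665.3025 + 10/20093.0625 = (σ² + n·σ₀²)/(σ₀²σ²) = 246746.0875/(22665.3025·20093.0625); posterior variance σₙ² = σ₀²σ²/(σ² + n·σ₀²) = 22665.3025·20093.0625/246746.0875 = 1845.684138.

1845.684138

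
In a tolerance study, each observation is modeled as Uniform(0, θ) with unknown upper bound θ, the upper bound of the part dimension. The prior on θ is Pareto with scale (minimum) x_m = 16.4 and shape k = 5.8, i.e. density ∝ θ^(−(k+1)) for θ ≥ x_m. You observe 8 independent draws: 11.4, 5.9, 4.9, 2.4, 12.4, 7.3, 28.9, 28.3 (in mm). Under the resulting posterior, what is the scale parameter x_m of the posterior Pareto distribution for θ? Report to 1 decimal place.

A Pareto(scale x_m, shape k) prior on the upper bound θ of Uniform(0, θ) is conjugate: posterior is Pareto(max(x_m, max xᵢ), k + n).
Sample maximum = 28.9; prior scale x_m = 16.4 → posterior scale = max = 28.9.
Posterior shape = 5.8 + 8 = 13.8.
Posterior scale x_m = 28.9.

28.9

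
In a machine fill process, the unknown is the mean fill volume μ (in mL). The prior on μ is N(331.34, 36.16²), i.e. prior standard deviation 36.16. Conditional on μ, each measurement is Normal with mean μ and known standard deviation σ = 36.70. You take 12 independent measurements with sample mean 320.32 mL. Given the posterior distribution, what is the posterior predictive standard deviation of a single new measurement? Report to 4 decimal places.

For Normal data with known variance σ², a Normal(μ₀, σ₀²) prior on μ is conjugate. Posterior precision = 1/σ₀² + n/σ²; posterior mean is the precision-weighted average of μ₀ and x̄.
σ₀² = 36.16² = 1307.5456, σ² = 36.70² = 1346.89; σ² + n·σ₀² = 1346.89 + 12·1307.5456 = 17037.4372.
Posterior precision = 1/σ₀² + n/σ² = 1/1307.5456 + 12/1346.89 = (σ² + n·σ₀²)/(σ₀²σ²) = 17037.4372/(1307.5456·1346.89); posterior variance σₙ² = σ₀²σ²/(σ² + n·σ₀²) = 1307.5456·1346.89/17037.4372 = 103.367665.
Predictive variance for one new observation = σₙ² + σ² = 1307.5456·1346.89/17037.4372 + 1346.89 = σ²·(σ₀² + 17037.4372)/17037.4372 = 1346.89·18344.9828/17037.4372 = 1450.257665; SD = √(1346.89·18344.9828/17037.4372) = 38.0822.

38.0822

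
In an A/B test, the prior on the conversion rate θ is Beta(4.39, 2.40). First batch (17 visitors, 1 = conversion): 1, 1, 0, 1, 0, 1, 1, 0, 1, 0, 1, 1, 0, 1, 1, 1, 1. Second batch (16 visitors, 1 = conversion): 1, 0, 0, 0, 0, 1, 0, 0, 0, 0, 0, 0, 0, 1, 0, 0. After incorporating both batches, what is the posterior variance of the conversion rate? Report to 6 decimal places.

0.006125

The Beta prior is conjugate to a Binomial/Bernoulli likelihood; the update adds successes to α and failures to β.
After batch 1: Beta(4.39+12, 2.40+5) = Beta(16.39, 7.40).
After batch 2: Beta(16.39+3, 7.40+13) = Beta(19.39, 20.40).
Var = αβ/((α+β)²(α+β+1)) = 19.39·20.40/(39.79²·40.79) = 0.006125.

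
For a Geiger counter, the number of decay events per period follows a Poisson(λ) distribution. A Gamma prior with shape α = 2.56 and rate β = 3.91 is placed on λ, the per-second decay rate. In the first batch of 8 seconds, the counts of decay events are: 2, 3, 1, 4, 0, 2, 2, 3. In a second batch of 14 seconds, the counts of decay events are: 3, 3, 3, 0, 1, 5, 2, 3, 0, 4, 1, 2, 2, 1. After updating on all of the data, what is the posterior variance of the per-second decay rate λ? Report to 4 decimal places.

With a Gamma(shape α, rate β) prior, the Poisson likelihood is conjugate: the posterior is Gamma(α + ΣXᵢ, β + n).
Batch 1: sum of counts S = 17 over n = 8 seconds.
After batch 1: Gamma(α+S, β+n) = Gamma(2.56+17, 3.91+8) = Gamma(19.56, 11.91).
Batch 2: sum of counts S = 30 over n = 14 seconds.
After batch 2: Gamma(α+S, β+n) = Gamma(19.56+30, 11.91+14) = Gamma(49.56, 25.91).
Var = α/β² = 49.56/25.91² = 0.0738.

0.0738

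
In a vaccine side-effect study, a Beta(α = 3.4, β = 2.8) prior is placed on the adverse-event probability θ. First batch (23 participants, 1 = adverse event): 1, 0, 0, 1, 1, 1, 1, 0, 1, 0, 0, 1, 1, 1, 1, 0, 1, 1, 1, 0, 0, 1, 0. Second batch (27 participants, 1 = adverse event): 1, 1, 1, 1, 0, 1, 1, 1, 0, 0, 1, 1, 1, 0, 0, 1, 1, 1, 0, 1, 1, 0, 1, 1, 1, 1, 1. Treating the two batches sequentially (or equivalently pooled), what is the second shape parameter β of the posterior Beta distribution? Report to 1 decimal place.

The Beta prior is conjugate to a Binomial/Bernoulli likelihood; the update adds successes to α and failures to β.
After batch 1: Beta(3.4+14, 2.8+9) = Beta(17.4, 11.8).
After batch 2: Beta(17.4+20, 11.8+7) = Beta(37.4, 18.8).
Posterior β = 18.8.

18.8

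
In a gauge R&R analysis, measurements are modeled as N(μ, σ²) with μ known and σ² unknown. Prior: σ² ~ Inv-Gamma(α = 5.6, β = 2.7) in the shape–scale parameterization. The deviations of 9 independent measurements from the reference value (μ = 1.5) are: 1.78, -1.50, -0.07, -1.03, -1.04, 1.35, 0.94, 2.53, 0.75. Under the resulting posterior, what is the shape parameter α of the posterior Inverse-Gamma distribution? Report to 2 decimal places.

10.10

With known mean μ and an Inverse-Gamma(α, β) prior on σ², the Normal likelihood is conjugate: posterior is Inv-Gamma(α + n/2, β + Σ(xᵢ−μ)²/2).
Σ(xᵢ−μ)² = (1.78)² + (-1.50)² + (-0.07)² + (-1.03)² + (-1.04)² + (1.35)² + (0.94)² + (2.53)² + (0.75)² = 17.2353.
Posterior: Inv-Gamma(5.6 + 9/2, 2.7 + 17.2353/2) = Inv-Gamma(10.10, 11.31765).
Posterior α = 10.10.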